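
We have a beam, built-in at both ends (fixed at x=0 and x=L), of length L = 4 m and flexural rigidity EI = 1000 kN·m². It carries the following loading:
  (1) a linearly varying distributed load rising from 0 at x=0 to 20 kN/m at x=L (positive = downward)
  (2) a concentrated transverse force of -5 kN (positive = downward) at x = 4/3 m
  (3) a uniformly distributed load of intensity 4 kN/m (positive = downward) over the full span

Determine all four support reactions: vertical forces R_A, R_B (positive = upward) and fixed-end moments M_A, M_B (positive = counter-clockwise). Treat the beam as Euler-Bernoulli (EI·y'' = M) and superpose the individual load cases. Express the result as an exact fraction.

Load 1 — triangular load w₀=20 kN/m (0→w₀ over full span):
  R_A = 3w₀L/20 = 3·20·4/20 = 12 kN
  M_A = w₀L²/30 = 20·4²/30 = 32/3 kN·m
  R_B = 7w₀L/20 = 7·20·4/20 = 28 kN
  M_B = -w₀L²/20 = -20·4²/20 = -16 kN·m
Load 2 — point force P=-5 kN at a=4/3 m (b=L-a=8/3):
  R_A = Pb²(3a+b)/L³ = (-5)·(8/3)²·(3·(4/3)+(8/3))/4³ = -100/27 kN
  M_A = Pab²/L² = (-5)·(4/3)·(8/3)²/4² = -80/27 kN·m
  R_B = Pa²(a+3b)/L³ = (-5)·(4/3)²·((4/3)+3·(8/3))/4³ = -35/27 kN
  M_B = -Pa²b/L² = -(-5)·(4/3)²·(8/3)/4² = 40/27 kN·m
Load 3 — uniform load w=4 kN/m over full span:
  R_A = wL/2 = 4·4/2 = 8 kN
  M_A = wL²/12 = 4·4²/12 = 16/3 kN·m
  R_B = wL/2 = 4·4/2 = 8 kN
  M_B = -wL²/12 = -4·4²/12 = -16/3 kN·m
Superposition: R_A = 440/27 kN, M_A = 352/27 kN·m, R_B = 937/27 kN, M_B = -536/27 kN·m

R_A = 440/27 kN, M_A = 352/27 kN·m, R_B = 937/27 kN, M_B = -536/27 kN·m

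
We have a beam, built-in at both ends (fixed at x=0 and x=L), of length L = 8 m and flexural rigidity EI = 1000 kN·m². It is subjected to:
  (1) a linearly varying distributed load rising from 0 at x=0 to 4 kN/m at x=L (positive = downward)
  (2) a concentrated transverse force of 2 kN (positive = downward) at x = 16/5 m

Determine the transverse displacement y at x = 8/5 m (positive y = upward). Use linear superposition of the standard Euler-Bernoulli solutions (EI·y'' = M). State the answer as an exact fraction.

Load 1 — triangular load w₀=4 kN/m (0→w₀ over full span):
  y_1 = -w₀x²(L-x)²(x+2L)/(120LEI) = -4·(8/5)²·(8-(8/5))²·((8/5)+2·8)/(120·8·1000) = -45056/5859375 m
Load 2 — point force P=2 kN at a=16/5 m (b=L-a=24/5):
  y_2 = -Pb²x²(3aL-(3a+b)x)/(6L³EI)  [x≤a] = -2·(24/5)²·(8/5)²·(3·(16/5)·8-(3·(16/5)+(24/5))·(8/5))/(6·8³·1000) = -4032/1953125 m
Superposition: y = Σ y_i = -57152/5859375 m ≈ -0.009754 m

y(8/5) = -57152/5859375 m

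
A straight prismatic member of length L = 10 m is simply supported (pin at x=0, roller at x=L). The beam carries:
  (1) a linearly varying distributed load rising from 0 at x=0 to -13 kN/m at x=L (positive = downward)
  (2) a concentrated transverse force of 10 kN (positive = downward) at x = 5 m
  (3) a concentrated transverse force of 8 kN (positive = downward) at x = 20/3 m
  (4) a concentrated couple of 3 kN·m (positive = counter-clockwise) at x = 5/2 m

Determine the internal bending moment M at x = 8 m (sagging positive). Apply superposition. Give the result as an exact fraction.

M(8) = -127/3 kN·m

Load 1 — triangular load w₀=-13 kN/m (0→w₀ over full span):
  M_1 = w₀Lx/6 - w₀x³/(6L) = (-13)·10·8/6 - (-13)·8³/(6·10) = -312/5 kN·m
Load 2 — point force P=10 kN at a=5 m (b=L-a=5):
  M_2 = Pa(L-x)/L  [x>a] = 10·5·(10-8)/10 = 10 kN·m
Load 3 — point force P=8 kN at a=20/3 m (b=L-a=10/3):
  M_3 = Pa(L-x)/L  [x>a] = 8·(20/3)·(10-8)/10 = 32/3 kN·m
Load 4 — applied couple M₀=3 kN·m at a=5/2 m (b=L-a=15/2):
  M_4 = M₀x/L - M₀  [x>a] = 3·8/10 - 3 = -3/5 kN·m
Superposition: M = Σ M_i = -127/3 kN·m ≈ -42.333333 kN·m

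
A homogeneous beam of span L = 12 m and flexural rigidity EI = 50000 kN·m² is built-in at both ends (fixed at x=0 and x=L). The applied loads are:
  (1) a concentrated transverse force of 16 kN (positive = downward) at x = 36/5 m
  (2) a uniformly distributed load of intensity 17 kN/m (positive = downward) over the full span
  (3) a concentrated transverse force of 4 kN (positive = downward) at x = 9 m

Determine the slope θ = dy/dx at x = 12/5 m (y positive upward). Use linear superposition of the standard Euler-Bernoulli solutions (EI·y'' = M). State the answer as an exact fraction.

θ(12/5) = -416601/78125000 rad

Load 1 — point force P=16 kN at a=36/5 m (b=L-a=24/5):
  θ_1 = -Pb²x(2aL-(3a+b)x)/(2L³EI)  [x≤a] = -16·(24/5)²·(12/5)·(2·(36/5)·12-(3·(36/5)+(24/5))·(12/5))/(2·12³·50000) = -5472/9765625 rad
Load 2 — uniform load w=17 kN/m over full span:
  θ_2 = -wx(L-x)(L-2x)/(12EI) = -17·(12/5)·(12-(12/5))·(12-2·(12/5))/(12·50000) = -1836/390625 rad
Load 3 — point force P=4 kN at a=9 m (b=L-a=3):
  θ_3 = -Pb²x(2aL-(3a+b)x)/(2L³EI)  [x≤a] = -4·3²·(12/5)·(2·9·12-(3·9+3)·(12/5))/(2·12³·50000) = -9/125000 rad
Superposition: θ = Σ θ_i = -416601/78125000 rad ≈ -0.005332 rad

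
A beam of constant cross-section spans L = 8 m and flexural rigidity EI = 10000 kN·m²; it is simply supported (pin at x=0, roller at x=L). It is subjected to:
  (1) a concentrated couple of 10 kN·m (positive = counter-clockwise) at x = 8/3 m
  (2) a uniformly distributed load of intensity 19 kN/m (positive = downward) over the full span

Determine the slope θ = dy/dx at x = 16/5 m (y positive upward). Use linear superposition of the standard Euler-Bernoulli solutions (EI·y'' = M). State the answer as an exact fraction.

θ(16/5) = -16097/1406250 rad

Load 1 — applied couple M₀=10 kN·m at a=8/3 m (b=L-a=16/3):
  θ_1 = (M₀x²/(2L)-M₀(x-a)+C₁)/EI  [x>a] with C₁=M₀(3b²-L²)/(6L)=40/9 = (10·(16/5)²/(2·8)-10·((16/5)-(8/3))+(40/9))/10000 = 31/56250 rad
Load 2 — uniform load w=19 kN/m over full span:
  θ_2 = -w(L³-6Lx²+4x³)/(24EI) = -19·(8³-6·8·(16/5)²+4·(16/5)³)/(24·10000) = -2812/234375 rad
Superposition: θ = Σ θ_i = -16097/1406250 rad ≈ -0.011447 rad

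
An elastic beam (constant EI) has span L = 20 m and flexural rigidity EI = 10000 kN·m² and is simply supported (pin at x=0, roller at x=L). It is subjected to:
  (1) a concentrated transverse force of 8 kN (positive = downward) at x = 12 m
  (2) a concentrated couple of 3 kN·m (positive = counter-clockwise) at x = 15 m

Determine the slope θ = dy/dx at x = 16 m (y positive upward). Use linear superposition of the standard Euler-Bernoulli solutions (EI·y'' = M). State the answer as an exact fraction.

θ(16) = 6979/400000 rad

Load 1 — point force P=8 kN at a=12 m (b=L-a=8):
  θ_1 = -Pa(2L²-6Lx+3x²+a²)/(6LEI)  [x>a] = -8·12·(2·20²-6·20·16+3·16²+12²)/(6·20·10000) = 52/3125 rad
Load 2 — applied couple M₀=3 kN·m at a=15 m (b=L-a=5):
  θ_2 = (M₀x²/(2L)-M₀(x-a)+C₁)/EI  [x>a] with C₁=M₀(3b²-L²)/(6L)=-65/8 = (3·16²/(2·20)-3·(16-15)+(-65/8))/10000 = 323/400000 rad
Superposition: θ = Σ θ_i = 6979/400000 rad ≈ 0.017448 rad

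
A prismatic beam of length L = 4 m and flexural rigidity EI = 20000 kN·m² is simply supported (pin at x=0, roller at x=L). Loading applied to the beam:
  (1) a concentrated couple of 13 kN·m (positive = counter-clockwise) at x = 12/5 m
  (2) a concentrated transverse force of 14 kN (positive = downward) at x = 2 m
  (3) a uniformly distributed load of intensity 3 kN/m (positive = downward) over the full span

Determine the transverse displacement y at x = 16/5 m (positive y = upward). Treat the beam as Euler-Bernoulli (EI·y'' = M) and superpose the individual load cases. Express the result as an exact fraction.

y(16/5) = -1018/1171875 m

Load 1 — applied couple M₀=13 kN·m at a=12/5 m (b=L-a=8/5):
  y_1 = (M₀x³/(6L)-M₀(x-a)²/2+C₁x)/EI  [x>a] with C₁=M₀(3b²-L²)/(6L)=-338/75 = (13·(16/5)³/(6·4)-13·((16/5)-(12/5))²/2+(-338/75)·(16/5))/20000 = -13/312500 m
Load 2 — point force P=14 kN at a=2 m (b=L-a=2):
  y_2 = -Pa(L-x)(2Lx-a²-x²)/(6LEI)  [x>a] = -14·2·(4-(16/5))·(2·4·(16/5)-2²-(16/5)²)/(6·4·20000) = -497/937500 m
Load 3 — uniform load w=3 kN/m over full span:
  y_3 = -wx(L³-2Lx²+x³)/(24EI) = -3·(16/5)·(4³-2·4·(16/5)²+(16/5)³)/(24·20000) = -116/390625 m
Superposition: y = Σ y_i = -1018/1171875 m ≈ -0.000869 m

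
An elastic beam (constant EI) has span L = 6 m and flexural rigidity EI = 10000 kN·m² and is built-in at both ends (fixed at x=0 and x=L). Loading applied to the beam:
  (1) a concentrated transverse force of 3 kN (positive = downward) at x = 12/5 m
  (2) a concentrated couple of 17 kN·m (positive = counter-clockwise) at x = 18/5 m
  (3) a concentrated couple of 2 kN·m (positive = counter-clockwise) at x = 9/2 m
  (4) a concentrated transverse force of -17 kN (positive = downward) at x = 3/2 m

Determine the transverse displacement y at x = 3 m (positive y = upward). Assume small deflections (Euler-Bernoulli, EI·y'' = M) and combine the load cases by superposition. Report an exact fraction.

y(3) = -1413/20000000 m

Load 1 — point force P=3 kN at a=12/5 m (b=L-a=18/5):
  y_1 = -Pa²(L-x)²(3bL-(3b+a)(L-x))/(6L³EI)  [x>a] = -3·(12/5)²·(6-3)²·(3·(18/5)·6-(3·(18/5)+(12/5))·(6-3))/(6·6³·10000) = -189/625000 m
Load 2 — applied couple M₀=17 kN·m at a=18/5 m (b=L-a=12/5):
  y_2 = (R_Ax³/6 - M_Ax²/2)/EI  [x≤a] with R_A=102/25, M_A=136/25 = ((102/25)·3³/6 - (136/25)·3²/2)/10000 = -153/250000 m
Load 3 — applied couple M₀=2 kN·m at a=9/2 m (b=L-a=3/2):
  y_3 = (R_Ax³/6 - M_Ax²/2)/EI  [x≤a] with R_A=3/8, M_A=5/8 = ((3/8)·3³/6 - (5/8)·3²/2)/10000 = -9/80000 m
Load 4 — point force P=-17 kN at a=3/2 m (b=L-a=9/2):
  y_4 = -Pa²(L-x)²(3bL-(3b+a)(L-x))/(6L³EI)  [x>a] = -(-17)·(3/2)²·(6-3)²·(3·(9/2)·6-(3·(9/2)+(3/2))·(6-3))/(6·6³·10000) = 153/160000 m
Superposition: y = Σ y_i = -1413/20000000 m ≈ -0.000071 m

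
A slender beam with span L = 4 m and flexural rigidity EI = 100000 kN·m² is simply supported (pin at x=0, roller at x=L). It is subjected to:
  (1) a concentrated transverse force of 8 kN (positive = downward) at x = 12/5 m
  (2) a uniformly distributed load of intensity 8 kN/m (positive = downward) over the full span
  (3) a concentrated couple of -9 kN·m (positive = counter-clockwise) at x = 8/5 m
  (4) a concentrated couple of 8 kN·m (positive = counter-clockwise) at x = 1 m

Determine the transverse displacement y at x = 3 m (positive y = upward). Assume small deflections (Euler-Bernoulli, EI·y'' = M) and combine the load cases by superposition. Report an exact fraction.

Load 1 — point force P=8 kN at a=12/5 m (b=L-a=8/5):
  y_1 = -Pa(L-x)(2Lx-a²-x²)/(6LEI)  [x>a] = -8·(12/5)·(4-3)·(2·4·3-(12/5)²-3²)/(6·4·100000) = -231/3125000 m
Load 2 — uniform load w=8 kN/m over full span:
  y_2 = -wx(L³-2Lx²+x³)/(24EI) = -8·3·(4³-2·4·3²+3³)/(24·100000) = -19/100000 m
Load 3 — applied couple M₀=-9 kN·m at a=8/5 m (b=L-a=12/5):
  y_3 = (M₀x³/(6L)-M₀(x-a)²/2+C₁x)/EI  [x>a] with C₁=M₀(3b²-L²)/(6L)=-12/25 = ((-9)·3³/(6·4)-(-9)·(3-(8/5))²/2+(-12/25)·3)/100000 = -549/20000000 m
Load 4 — applied couple M₀=8 kN·m at a=1 m (b=L-a=3):
  y_4 = (M₀x³/(6L)-M₀(x-a)²/2+C₁x)/EI  [x>a] with C₁=M₀(3b²-L²)/(6L)=11/3 = (8·3³/(6·4)-8·(3-1)²/2+(11/3)·3)/100000 = 1/25000 m
Superposition: y = Σ y_i = -25137/100000000 m ≈ -0.000251 m

y(3) = -25137/100000000 m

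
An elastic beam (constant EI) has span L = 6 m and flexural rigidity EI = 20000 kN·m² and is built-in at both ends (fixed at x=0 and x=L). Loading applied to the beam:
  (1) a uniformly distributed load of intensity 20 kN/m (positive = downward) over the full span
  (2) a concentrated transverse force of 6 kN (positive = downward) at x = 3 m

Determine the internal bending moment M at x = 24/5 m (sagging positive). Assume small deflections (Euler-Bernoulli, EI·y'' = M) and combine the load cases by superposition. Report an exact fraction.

M(24/5) = -33/10 kN·m

Load 1 — uniform load w=20 kN/m over full span:
  M_1 = wLx/2 - wL²/12 - wx²/2 = 20·6·(24/5)/2 - 20·6²/12 - 20·(24/5)²/2 = -12/5 kN·m
Load 2 — point force P=6 kN at a=3 m (b=L-a=3):
  M_2 = Pa²(a+3b)(L-x)/L³ - Pa²b/L²  [x>a] = 6·3²·(3+3·3)·(6-(24/5))/6³ - 6·3²·3/6² = -9/10 kN·m
Superposition: M = Σ M_i = -33/10 kN·m ≈ -3.300000 kN·m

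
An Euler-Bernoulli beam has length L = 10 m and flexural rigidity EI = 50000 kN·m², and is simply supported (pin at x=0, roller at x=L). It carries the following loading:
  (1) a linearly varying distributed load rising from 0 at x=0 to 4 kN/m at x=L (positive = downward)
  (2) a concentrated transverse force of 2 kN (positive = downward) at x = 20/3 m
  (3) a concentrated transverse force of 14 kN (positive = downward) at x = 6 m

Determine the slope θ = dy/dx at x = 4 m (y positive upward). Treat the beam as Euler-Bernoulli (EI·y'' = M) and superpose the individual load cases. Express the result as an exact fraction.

θ(4) = -6769/5062500 rad

Load 1 — triangular load w₀=4 kN/m (0→w₀ over full span):
  θ_1 = -w₀(7L⁴-30L²x²+15x⁴)/(360LEI) = -4·(7·10⁴-30·10²·4²+15·4⁴)/(360·10·50000) = -323/562500 rad
Load 2 — point force P=2 kN at a=20/3 m (b=L-a=10/3):
  θ_2 = -Pb(L²-b²-3x²)/(6LEI)  [x≤a] = -2·(10/3)·(10²-(10/3)²-3·4²)/(6·10·50000) = -23/253125 rad
Load 3 — point force P=14 kN at a=6 m (b=L-a=4):
  θ_3 = -Pb(L²-b²-3x²)/(6LEI)  [x≤a] = -14·4·(10²-4²-3·4²)/(6·10·50000) = -21/31250 rad
Superposition: θ = Σ θ_i = -6769/5062500 rad ≈ -0.001337 rad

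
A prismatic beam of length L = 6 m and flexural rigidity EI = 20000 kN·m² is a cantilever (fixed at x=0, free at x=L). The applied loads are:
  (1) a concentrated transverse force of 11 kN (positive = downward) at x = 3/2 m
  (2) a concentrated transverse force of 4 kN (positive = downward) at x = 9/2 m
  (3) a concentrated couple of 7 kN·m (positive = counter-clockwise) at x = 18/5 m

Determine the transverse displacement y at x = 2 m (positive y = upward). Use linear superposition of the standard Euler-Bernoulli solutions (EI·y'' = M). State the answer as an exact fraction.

y(2) = -1691/960000 m

Load 1 — point force P=11 kN at a=3/2 m (b=L-a=9/2):
  y_1 = -Pa²(3x-a)/(6EI)  [x>a] = -11·(3/2)²·(3·2-(3/2))/(6·20000) = -297/320000 m
Load 2 — point force P=4 kN at a=9/2 m (b=L-a=3/2):
  y_2 = -Px²(3a-x)/(6EI)  [x≤a] = -4·2²·(3·(9/2)-2)/(6·20000) = -23/15000 m
Load 3 — applied couple M₀=7 kN·m at a=18/5 m (b=L-a=12/5):
  y_3 = M₀x²/(2EI)  [x≤a] = 7·2²/(2·20000) = 7/10000 m
Superposition: y = Σ y_i = -1691/960000 m ≈ -0.001761 m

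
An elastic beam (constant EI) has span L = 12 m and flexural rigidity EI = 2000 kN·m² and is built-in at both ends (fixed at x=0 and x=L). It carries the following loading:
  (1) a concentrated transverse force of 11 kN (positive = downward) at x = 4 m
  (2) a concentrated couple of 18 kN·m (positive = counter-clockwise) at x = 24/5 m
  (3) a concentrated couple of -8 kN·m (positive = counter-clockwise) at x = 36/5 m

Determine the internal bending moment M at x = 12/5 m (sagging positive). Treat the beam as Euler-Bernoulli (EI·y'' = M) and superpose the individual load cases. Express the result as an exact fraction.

M(12/5) = 82/25 kN·m

Load 1 — point force P=11 kN at a=4 m (b=L-a=8):
  M_1 = Pb²(3a+b)x/L³ - Pab²/L²  [x≤a] = 11·8²·(3·4+8)·(12/5)/12³ - 11·4·8²/12² = 0 kN·m
Load 2 — applied couple M₀=18 kN·m at a=24/5 m (b=L-a=36/5):
  M_2 = R_Ax - M_A  [x≤a] with R_A=54/25, M_A=54/25 = (54/25)·(12/5) - (54/25) = 378/125 kN·m
Load 3 — applied couple M₀=-8 kN·m at a=36/5 m (b=L-a=24/5):
  M_3 = R_Ax - M_A  [x≤a] with R_A=-24/25, M_A=-64/25 = (-24/25)·(12/5) - (-64/25) = 32/125 kN·m
Superposition: M = Σ M_i = 82/25 kN·m ≈ 3.280000 kN·m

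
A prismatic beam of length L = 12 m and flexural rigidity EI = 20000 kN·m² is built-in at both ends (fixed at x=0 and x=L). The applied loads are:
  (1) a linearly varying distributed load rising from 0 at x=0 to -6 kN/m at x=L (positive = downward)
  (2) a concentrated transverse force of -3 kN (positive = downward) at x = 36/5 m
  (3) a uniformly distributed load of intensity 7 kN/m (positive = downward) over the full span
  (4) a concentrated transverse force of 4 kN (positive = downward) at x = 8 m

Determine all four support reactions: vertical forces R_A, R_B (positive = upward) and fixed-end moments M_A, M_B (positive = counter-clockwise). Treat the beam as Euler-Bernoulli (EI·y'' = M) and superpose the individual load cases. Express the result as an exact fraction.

R_A = 105236/3375 kN, M_A = 62212/1125 kN·m, R_B = 60139/3375 kN, M_B = -48068/1125 kN·m

Load 1 — triangular load w₀=-6 kN/m (0→w₀ over full span):
  R_A = 3w₀L/20 = 3·(-6)·12/20 = -54/5 kN
  M_A = w₀L²/30 = (-6)·12²/30 = -144/5 kN·m
  R_B = 7w₀L/20 = 7·(-6)·12/20 = -126/5 kN
  M_B = -w₀L²/20 = -(-6)·12²/20 = 216/5 kN·m
Load 2 — point force P=-3 kN at a=36/5 m (b=L-a=24/5):
  R_A = Pb²(3a+b)/L³ = (-3)·(24/5)²·(3·(36/5)+(24/5))/12³ = -132/125 kN
  M_A = Pab²/L² = (-3)·(36/5)·(24/5)²/12² = -432/125 kN·m
  R_B = Pa²(a+3b)/L³ = (-3)·(36/5)²·((36/5)+3·(24/5))/12³ = -243/125 kN
  M_B = -Pa²b/L² = -(-3)·(36/5)²·(24/5)/12² = 648/125 kN·m
Load 3 — uniform load w=7 kN/m over full span:
  R_A = wL/2 = 7·12/2 = 42 kN
  M_A = wL²/12 = 7·12²/12 = 84 kN·m
  R_B = wL/2 = 7·12/2 = 42 kN
  M_B = -wL²/12 = -7·12²/12 = -84 kN·m
Load 4 — point force P=4 kN at a=8 m (b=L-a=4):
  R_A = Pb²(3a+b)/L³ = 4·4²·(3·8+4)/12³ = 28/27 kN
  M_A = Pab²/L² = 4·8·4²/12² = 32/9 kN·m
  R_B = Pa²(a+3b)/L³ = 4·8²·(8+3·4)/12³ = 80/27 kN
  M_B = -Pa²b/L² = -4·8²·4/12² = -64/9 kN·m
Superposition: R_A = 105236/3375 kN, M_A = 62212/1125 kN·m, R_B = 60139/3375 kN, M_B = -48068/1125 kN·m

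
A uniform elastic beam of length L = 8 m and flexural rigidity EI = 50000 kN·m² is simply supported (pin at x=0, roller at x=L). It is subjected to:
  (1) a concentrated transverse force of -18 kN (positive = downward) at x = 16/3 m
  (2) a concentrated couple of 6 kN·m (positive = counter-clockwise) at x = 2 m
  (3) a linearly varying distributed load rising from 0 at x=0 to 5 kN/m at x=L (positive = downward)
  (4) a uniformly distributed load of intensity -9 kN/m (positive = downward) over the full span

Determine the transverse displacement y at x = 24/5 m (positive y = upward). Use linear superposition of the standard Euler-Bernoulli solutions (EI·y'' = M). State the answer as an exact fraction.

Load 1 — point force P=-18 kN at a=16/3 m (b=L-a=8/3):
  y_1 = -Pbx(L²-b²-x²)/(6LEI)  [x≤a] = -(-18)·(8/3)·(24/5)·(8²-(8/3)²-(24/5)²)/(6·8·50000) = 3808/1171875 m
Load 2 — applied couple M₀=6 kN·m at a=2 m (b=L-a=6):
  y_2 = (M₀x³/(6L)-M₀(x-a)²/2+C₁x)/EI  [x>a] with C₁=M₀(3b²-L²)/(6L)=11/2 = (6·(24/5)³/(6·8)-6·((24/5)-2)²/2+(11/2)·(24/5))/50000 = 261/781250 m
Load 3 — triangular load w₀=5 kN/m (0→w₀ over full span):
  y_3 = -w₀x(7L⁴-10L²x²+3x⁴)/(360LEI) = -5·(24/5)·(7·8⁴-10·8²·(24/5)²+3·(24/5)⁴)/(360·8·50000) = -75776/29296875 m
Load 4 — uniform load w=-9 kN/m over full span:
  y_4 = -wx(L³-2Lx²+x³)/(24EI) = -(-9)·(24/5)·(8³-2·8·(24/5)²+(24/5)³)/(24·50000) = 17856/1953125 m
Superposition: y = Σ y_i = 594103/58593750 m ≈ 0.010139 m

y(24/5) = 594103/58593750 m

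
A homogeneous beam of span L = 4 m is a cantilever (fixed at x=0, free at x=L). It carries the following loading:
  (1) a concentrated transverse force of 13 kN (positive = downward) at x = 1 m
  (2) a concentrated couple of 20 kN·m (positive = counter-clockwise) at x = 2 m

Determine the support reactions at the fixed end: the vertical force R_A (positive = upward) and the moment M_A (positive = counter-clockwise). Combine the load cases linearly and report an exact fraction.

Load 1 — point force P=13 kN at a=1 m (b=L-a=3):
  R_A = P = 13 kN
  M_A = Pa = 13·1 = 13 kN·m
Load 2 — applied couple M₀=20 kN·m at a=2 m (b=L-a=2):
  R_A = 0 kN
  M_A = -M₀ = -20 kN·m
Superposition: R_A = 13 kN, M_A = -7 kN·m

R_A = 13 kN, M_A = -7 kN·m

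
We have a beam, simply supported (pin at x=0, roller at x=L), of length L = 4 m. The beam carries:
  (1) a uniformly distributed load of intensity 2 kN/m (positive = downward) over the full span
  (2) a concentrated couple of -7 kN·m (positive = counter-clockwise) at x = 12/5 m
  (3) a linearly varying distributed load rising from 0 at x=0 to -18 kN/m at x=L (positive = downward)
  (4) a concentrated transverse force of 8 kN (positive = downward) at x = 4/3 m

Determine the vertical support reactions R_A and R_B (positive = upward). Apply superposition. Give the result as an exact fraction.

Load 1 — uniform load w=2 kN/m over full span:
  R_A = wL/2 = 2·4/2 = 4 kN
  R_B = wL/2 = 2·4/2 = 4 kN
Load 2 — applied couple M₀=-7 kN·m at a=12/5 m (b=L-a=8/5):
  R_A = M₀/L = (-7)/4 = -7/4 kN
  R_B = -M₀/L = -(-7)/4 = 7/4 kN
Load 3 — triangular load w₀=-18 kN/m (0→w₀ over full span):
  R_A = w₀L/6 = (-18)·4/6 = -12 kN
  R_B = w₀L/3 = (-18)·4/3 = -24 kN
Load 4 — point force P=8 kN at a=4/3 m (b=L-a=8/3):
  R_A = Pb/L = 8·(8/3)/4 = 16/3 kN
  R_B = Pa/L = 8·(4/3)/4 = 8/3 kN
Superposition: R_A = -53/12 kN, R_B = -187/12 kN

R_A = -53/12 kN, R_B = -187/12 kN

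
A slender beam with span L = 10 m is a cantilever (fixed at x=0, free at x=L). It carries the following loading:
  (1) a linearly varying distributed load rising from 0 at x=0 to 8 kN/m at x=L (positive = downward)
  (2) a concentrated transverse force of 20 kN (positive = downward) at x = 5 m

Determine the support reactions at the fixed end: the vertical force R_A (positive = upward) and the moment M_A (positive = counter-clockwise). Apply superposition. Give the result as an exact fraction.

R_A = 60 kN, M_A = 1100/3 kN·m

Load 1 — triangular load w₀=8 kN/m (0→w₀ over full span):
  R_A = w₀L/2 = 8·10/2 = 40 kN
  M_A = w₀L²/3 = 8·10²/3 = 800/3 kN·m
Load 2 — point force P=20 kN at a=5 m (b=L-a=5):
  R_A = P = 20 kN
  M_A = Pa = 20·5 = 100 kN·m
Superposition: R_A = 60 kN, M_A = 1100/3 kN·m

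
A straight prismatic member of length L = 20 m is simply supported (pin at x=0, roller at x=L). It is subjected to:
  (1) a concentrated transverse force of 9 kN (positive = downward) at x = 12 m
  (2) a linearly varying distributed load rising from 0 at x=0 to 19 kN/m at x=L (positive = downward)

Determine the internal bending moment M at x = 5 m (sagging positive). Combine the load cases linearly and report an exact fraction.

M(5) = 2519/8 kN·m

Load 1 — point force P=9 kN at a=12 m (b=L-a=8):
  M_1 = Pbx/L  [x≤a] = 9·8·5/20 = 18 kN·m
Load 2 — triangular load w₀=19 kN/m (0→w₀ over full span):
  M_2 = w₀Lx/6 - w₀x³/(6L) = 19·20·5/6 - 19·5³/(6·20) = 2375/8 kN·m
Superposition: M = Σ M_i = 2519/8 kN·m ≈ 314.875000 kN·m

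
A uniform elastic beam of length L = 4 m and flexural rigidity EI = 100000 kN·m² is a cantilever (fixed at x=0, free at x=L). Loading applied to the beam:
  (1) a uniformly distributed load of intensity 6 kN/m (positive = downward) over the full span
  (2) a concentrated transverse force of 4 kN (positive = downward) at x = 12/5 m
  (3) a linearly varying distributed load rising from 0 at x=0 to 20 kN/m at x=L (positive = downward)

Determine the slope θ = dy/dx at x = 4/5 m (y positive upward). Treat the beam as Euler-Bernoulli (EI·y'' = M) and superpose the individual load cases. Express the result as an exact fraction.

Load 1 — uniform load w=6 kN/m over full span:
  θ_1 = -wx(x²-3Lx+3L²)/(6EI) = -6·(4/5)·((4/5)²-3·4·(4/5)+3·4²)/(6·100000) = -122/390625 rad
Load 2 — point force P=4 kN at a=12/5 m (b=L-a=8/5):
  θ_2 = -Px(2a-x)/(2EI)  [x≤a] = -4·(4/5)·(2·(12/5)-(4/5))/(2·100000) = -1/15625 rad
Load 3 — triangular load w₀=20 kN/m (0→w₀ over full span):
  θ_3 = (w₀Lx²/4-w₀L²x/3-w₀x⁴/(24L))/EI = (20·4·(4/5)²/4-20·4²·(4/5)/3-20·(4/5)⁴/(24·4))/100000 = -851/1171875 rad
Superposition: θ = Σ θ_i = -1292/1171875 rad ≈ -0.001103 rad

θ(4/5) = -1292/1171875 rad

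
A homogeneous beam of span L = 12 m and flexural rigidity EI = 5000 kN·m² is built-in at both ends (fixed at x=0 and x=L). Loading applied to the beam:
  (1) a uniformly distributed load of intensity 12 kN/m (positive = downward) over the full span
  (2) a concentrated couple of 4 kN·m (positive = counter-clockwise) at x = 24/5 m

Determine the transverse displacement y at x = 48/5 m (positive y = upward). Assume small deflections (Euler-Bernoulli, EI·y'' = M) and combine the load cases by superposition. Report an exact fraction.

Load 1 — uniform load w=12 kN/m over full span:
  y_1 = -wx²(L-x)²/(24EI) = -12·(48/5)²·(12-(48/5))²/(24·5000) = -20736/390625 m
Load 2 — applied couple M₀=4 kN·m at a=24/5 m (b=L-a=36/5):
  y_2 = (R_Ax³/6 - M_Ax²/2 - M₀(x-a)²/2)/EI  [x>a] with R_A=12/25, M_A=12/25 = ((12/25)·(48/5)³/6 - (12/25)·(48/5)²/2 - 4·((48/5)-(24/5))²/2)/5000 = 1008/1953125 m
Superposition: y = Σ y_i = -102672/1953125 m ≈ -0.052568 m

y(48/5) = -102672/1953125 m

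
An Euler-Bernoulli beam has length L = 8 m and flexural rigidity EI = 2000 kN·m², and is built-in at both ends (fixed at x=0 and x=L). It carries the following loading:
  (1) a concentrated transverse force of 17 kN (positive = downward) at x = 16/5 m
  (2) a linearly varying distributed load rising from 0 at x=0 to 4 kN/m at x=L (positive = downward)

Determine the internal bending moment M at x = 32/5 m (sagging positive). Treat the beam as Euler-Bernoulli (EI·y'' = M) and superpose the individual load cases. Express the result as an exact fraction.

Load 1 — point force P=17 kN at a=16/5 m (b=L-a=24/5):
  M_1 = Pa²(a+3b)(L-x)/L³ - Pa²b/L²  [x>a] = 17·(16/5)²·((16/5)+3·(24/5))·(8-(32/5))/8³ - 17·(16/5)²·(24/5)/8² = -2176/625 kN·m
Load 2 — triangular load w₀=4 kN/m (0→w₀ over full span):
  M_2 = 3w₀Lx/20 - w₀L²/30 - w₀x³/(6L) = 3·4·8·(32/5)/20 - 4·8²/30 - 4·(32/5)³/(6·8) = 128/375 kN·m
Superposition: M = Σ M_i = -5888/1875 kN·m ≈ -3.140267 kN·m

M(32/5) = -5888/1875 kN·m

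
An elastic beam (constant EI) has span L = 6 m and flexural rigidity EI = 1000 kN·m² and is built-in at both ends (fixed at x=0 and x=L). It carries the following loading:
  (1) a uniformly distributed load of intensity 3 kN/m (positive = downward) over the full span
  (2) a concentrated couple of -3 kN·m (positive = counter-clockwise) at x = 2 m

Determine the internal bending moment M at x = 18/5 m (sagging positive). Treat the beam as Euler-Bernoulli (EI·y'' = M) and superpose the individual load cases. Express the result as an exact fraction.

M(18/5) = 114/25 kN·m

Load 1 — uniform load w=3 kN/m over full span:
  M_1 = wLx/2 - wL²/12 - wx²/2 = 3·6·(18/5)/2 - 3·6²/12 - 3·(18/5)²/2 = 99/25 kN·m
Load 2 — applied couple M₀=-3 kN·m at a=2 m (b=L-a=4):
  M_2 = R_Ax - M_A - M₀  [x>a] with R_A=-2/3, M_A=0 = (-2/3)·(18/5) - 0 - (-3) = 3/5 kN·m
Superposition: M = Σ M_i = 114/25 kN·m ≈ 4.560000 kN·m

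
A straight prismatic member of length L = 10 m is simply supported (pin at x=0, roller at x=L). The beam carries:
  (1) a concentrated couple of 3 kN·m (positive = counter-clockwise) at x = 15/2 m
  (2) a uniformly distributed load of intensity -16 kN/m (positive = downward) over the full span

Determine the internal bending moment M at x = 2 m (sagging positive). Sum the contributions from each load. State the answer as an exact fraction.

Load 1 — applied couple M₀=3 kN·m at a=15/2 m (b=L-a=5/2):
  M_1 = M₀x/L  [x≤a] = 3·2/10 = 3/5 kN·m
Load 2 — uniform load w=-16 kN/m over full span:
  M_2 = wx(L-x)/2 = (-16)·2·(10-2)/2 = -128 kN·m
Superposition: M = Σ M_i = -637/5 kN·m ≈ -127.400000 kN·m

M(2) = -637/5 kN·m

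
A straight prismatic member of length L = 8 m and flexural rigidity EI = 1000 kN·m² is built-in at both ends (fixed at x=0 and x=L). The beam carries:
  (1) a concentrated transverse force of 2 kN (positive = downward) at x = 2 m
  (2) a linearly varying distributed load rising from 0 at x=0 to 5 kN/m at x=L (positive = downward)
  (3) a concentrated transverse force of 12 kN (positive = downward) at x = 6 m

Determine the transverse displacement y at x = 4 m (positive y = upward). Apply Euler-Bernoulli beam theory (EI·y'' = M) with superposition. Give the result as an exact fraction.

y(4) = -17/375 m

Load 1 — point force P=2 kN at a=2 m (b=L-a=6):
  y_1 = -Pa²(L-x)²(3bL-(3b+a)(L-x))/(6L³EI)  [x>a] = -2·2²·(8-4)²·(3·6·8-(3·6+2)·(8-4))/(6·8³·1000) = -1/375 m
Load 2 — triangular load w₀=5 kN/m (0→w₀ over full span):
  y_2 = -w₀x²(L-x)²(x+2L)/(120LEI) = -5·4²·(8-4)²·(4+2·8)/(120·8·1000) = -2/75 m
Load 3 — point force P=12 kN at a=6 m (b=L-a=2):
  y_3 = -Pb²x²(3aL-(3a+b)x)/(6L³EI)  [x≤a] = -12·2²·4²·(3·6·8-(3·6+2)·4)/(6·8³·1000) = -2/125 m
Superposition: y = Σ y_i = -17/375 m ≈ -0.045333 m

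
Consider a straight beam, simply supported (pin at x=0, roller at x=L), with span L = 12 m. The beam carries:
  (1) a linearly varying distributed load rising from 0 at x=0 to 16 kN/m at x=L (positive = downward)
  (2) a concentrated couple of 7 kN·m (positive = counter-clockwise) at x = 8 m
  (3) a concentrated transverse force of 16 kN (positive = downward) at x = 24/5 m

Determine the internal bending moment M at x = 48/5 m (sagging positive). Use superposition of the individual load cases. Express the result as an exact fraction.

Load 1 — triangular load w₀=16 kN/m (0→w₀ over full span):
  M_1 = w₀Lx/6 - w₀x³/(6L) = 16·12·(48/5)/6 - 16·(48/5)³/(6·12) = 13824/125 kN·m
Load 2 — applied couple M₀=7 kN·m at a=8 m (b=L-a=4):
  M_2 = M₀x/L - M₀  [x>a] = 7·(48/5)/12 - 7 = -7/5 kN·m
Load 3 — point force P=16 kN at a=24/5 m (b=L-a=36/5):
  M_3 = Pa(L-x)/L  [x>a] = 16·(24/5)·(12-(48/5))/12 = 384/25 kN·m
Superposition: M = Σ M_i = 15569/125 kN·m ≈ 124.552000 kN·m

M(48/5) = 15569/125 kN·m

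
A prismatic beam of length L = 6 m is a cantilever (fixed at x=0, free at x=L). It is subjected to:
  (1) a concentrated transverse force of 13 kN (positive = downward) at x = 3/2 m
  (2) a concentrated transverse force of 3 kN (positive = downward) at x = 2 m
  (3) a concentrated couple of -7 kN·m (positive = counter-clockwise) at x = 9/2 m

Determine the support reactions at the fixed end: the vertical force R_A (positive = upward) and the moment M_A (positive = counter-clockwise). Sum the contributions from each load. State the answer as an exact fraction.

Load 1 — point force P=13 kN at a=3/2 m (b=L-a=9/2):
  R_A = P = 13 kN
  M_A = Pa = 13·(3/2) = 39/2 kN·m
Load 2 — point force P=3 kN at a=2 m (b=L-a=4):
  R_A = P = 3 kN
  M_A = Pa = 3·2 = 6 kN·m
Load 3 — applied couple M₀=-7 kN·m at a=9/2 m (b=L-a=3/2):
  R_A = 0 kN
  M_A = -M₀ = -(-7) = 7 kN·m
Superposition: R_A = 16 kN, M_A = 65/2 kN·m

R_A = 16 kN, M_A = 65/2 kN·m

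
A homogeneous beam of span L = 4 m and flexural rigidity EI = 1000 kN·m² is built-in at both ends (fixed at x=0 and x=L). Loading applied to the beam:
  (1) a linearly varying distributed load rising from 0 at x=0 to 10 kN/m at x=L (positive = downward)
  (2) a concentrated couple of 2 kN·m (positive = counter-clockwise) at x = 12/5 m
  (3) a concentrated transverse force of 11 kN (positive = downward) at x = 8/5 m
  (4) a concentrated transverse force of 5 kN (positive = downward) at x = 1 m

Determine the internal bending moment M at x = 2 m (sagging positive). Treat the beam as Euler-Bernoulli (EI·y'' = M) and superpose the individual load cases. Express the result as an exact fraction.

M(2) = 4967/600 kN·m

Load 1 — triangular load w₀=10 kN/m (0→w₀ over full span):
  M_1 = 3w₀Lx/20 - w₀L²/30 - w₀x³/(6L) = 3·10·4·2/20 - 10·4²/30 - 10·2³/(6·4) = 10/3 kN·m
Load 2 — applied couple M₀=2 kN·m at a=12/5 m (b=L-a=8/5):
  M_2 = R_Ax - M_A  [x≤a] with R_A=18/25, M_A=16/25 = (18/25)·2 - (16/25) = 4/5 kN·m
Load 3 — point force P=11 kN at a=8/5 m (b=L-a=12/5):
  M_3 = Pa²(a+3b)(L-x)/L³ - Pa²b/L²  [x>a] = 11·(8/5)²·((8/5)+3·(12/5))·(4-2)/4³ - 11·(8/5)²·(12/5)/4² = 88/25 kN·m
Load 4 — point force P=5 kN at a=1 m (b=L-a=3):
  M_4 = Pa²(a+3b)(L-x)/L³ - Pa²b/L²  [x>a] = 5·1²·(1+3·3)·(4-2)/4³ - 5·1²·3/4² = 5/8 kN·m
Superposition: M = Σ M_i = 4967/600 kN·m ≈ 8.278333 kN·m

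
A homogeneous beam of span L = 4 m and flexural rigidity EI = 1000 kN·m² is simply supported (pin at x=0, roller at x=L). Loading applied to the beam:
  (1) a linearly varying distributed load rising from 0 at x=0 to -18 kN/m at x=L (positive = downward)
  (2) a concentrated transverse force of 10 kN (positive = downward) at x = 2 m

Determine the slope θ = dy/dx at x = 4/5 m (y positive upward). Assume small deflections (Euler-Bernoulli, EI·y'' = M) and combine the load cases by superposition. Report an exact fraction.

θ(4/5) = 3199/312500 rad

Load 1 — triangular load w₀=-18 kN/m (0→w₀ over full span):
  θ_1 = -w₀(7L⁴-30L²x²+15x⁴)/(360LEI) = -(-18)·(7·4⁴-30·4²·(4/5)²+15·(4/5)⁴)/(360·4·1000) = 1456/78125 rad
Load 2 — point force P=10 kN at a=2 m (b=L-a=2):
  θ_2 = -Pb(L²-b²-3x²)/(6LEI)  [x≤a] = -10·2·(4²-2²-3·(4/5)²)/(6·4·1000) = -21/2500 rad
Superposition: θ = Σ θ_i = 3199/312500 rad ≈ 0.010237 rad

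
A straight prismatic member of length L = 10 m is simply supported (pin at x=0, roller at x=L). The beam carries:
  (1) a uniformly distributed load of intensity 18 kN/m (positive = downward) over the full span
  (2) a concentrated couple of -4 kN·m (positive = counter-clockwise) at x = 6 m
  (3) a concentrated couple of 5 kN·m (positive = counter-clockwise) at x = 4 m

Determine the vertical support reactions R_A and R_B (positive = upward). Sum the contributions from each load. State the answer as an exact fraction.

Load 1 — uniform load w=18 kN/m over full span:
  R_A = wL/2 = 18·10/2 = 90 kN
  R_B = wL/2 = 18·10/2 = 90 kN
Load 2 — applied couple M₀=-4 kN·m at a=6 m (b=L-a=4):
  R_A = M₀/L = (-4)/10 = -2/5 kN
  R_B = -M₀/L = -(-4)/10 = 2/5 kN
Load 3 — applied couple M₀=5 kN·m at a=4 m (b=L-a=6):
  R_A = M₀/L = 5/10 = 1/2 kN
  R_B = -M₀/L = -5/10 = -1/2 kN
Superposition: R_A = 901/10 kN, R_B = 899/10 kN

R_A = 901/10 kN, R_B = 899/10 kN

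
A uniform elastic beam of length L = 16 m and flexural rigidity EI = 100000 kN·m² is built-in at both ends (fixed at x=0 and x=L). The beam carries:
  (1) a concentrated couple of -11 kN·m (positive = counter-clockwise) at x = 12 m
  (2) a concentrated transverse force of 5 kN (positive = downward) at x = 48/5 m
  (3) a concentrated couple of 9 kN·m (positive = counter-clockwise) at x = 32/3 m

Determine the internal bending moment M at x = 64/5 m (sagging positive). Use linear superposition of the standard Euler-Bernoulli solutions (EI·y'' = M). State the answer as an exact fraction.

Load 1 — applied couple M₀=-11 kN·m at a=12 m (b=L-a=4):
  M_1 = R_Ax - M_A - M₀  [x>a] with R_A=-99/128, M_A=-55/16 = (-99/128)·(64/5) - (-55/16) - (-11) = 363/80 kN·m
Load 2 — point force P=5 kN at a=48/5 m (b=L-a=32/5):
  M_2 = Pa²(a+3b)(L-x)/L³ - Pa²b/L²  [x>a] = 5·(48/5)²·((48/5)+3·(32/5))·(16-(64/5))/16³ - 5·(48/5)²·(32/5)/16² = -144/125 kN·m
Load 3 — applied couple M₀=9 kN·m at a=32/3 m (b=L-a=16/3):
  M_3 = R_Ax - M_A - M₀  [x>a] with R_A=3/4, M_A=3 = (3/4)·(64/5) - 3 - 9 = -12/5 kN·m
Superposition: M = Σ M_i = 1971/2000 kN·m ≈ 0.985500 kN·m

M(64/5) = 1971/2000 kN·m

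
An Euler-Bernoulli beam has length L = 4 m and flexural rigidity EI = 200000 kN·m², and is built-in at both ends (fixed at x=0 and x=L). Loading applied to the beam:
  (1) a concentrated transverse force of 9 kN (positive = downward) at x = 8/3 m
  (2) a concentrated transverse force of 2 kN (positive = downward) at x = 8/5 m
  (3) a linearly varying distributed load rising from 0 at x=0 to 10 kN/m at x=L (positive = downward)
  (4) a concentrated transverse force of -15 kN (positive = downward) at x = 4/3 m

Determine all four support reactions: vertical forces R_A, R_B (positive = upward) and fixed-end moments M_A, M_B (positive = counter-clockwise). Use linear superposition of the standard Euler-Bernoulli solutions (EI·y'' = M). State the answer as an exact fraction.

Load 1 — point force P=9 kN at a=8/3 m (b=L-a=4/3):
  R_A = Pb²(3a+b)/L³ = 9·(4/3)²·(3·(8/3)+(4/3))/4³ = 7/3 kN
  M_A = Pab²/L² = 9·(8/3)·(4/3)²/4² = 8/3 kN·m
  R_B = Pa²(a+3b)/L³ = 9·(8/3)²·((8/3)+3·(4/3))/4³ = 20/3 kN
  M_B = -Pa²b/L² = -9·(8/3)²·(4/3)/4² = -16/3 kN·m
Load 2 — point force P=2 kN at a=8/5 m (b=L-a=12/5):
  R_A = Pb²(3a+b)/L³ = 2·(12/5)²·(3·(8/5)+(12/5))/4³ = 162/125 kN
  M_A = Pab²/L² = 2·(8/5)·(12/5)²/4² = 144/125 kN·m
  R_B = Pa²(a+3b)/L³ = 2·(8/5)²·((8/5)+3·(12/5))/4³ = 88/125 kN
  M_B = -Pa²b/L² = -2·(8/5)²·(12/5)/4² = -96/125 kN·m
Load 3 — triangular load w₀=10 kN/m (0→w₀ over full span):
  R_A = 3w₀L/20 = 3·10·4/20 = 6 kN
  M_A = w₀L²/30 = 10·4²/30 = 16/3 kN·m
  R_B = 7w₀L/20 = 7·10·4/20 = 14 kN
  M_B = -w₀L²/20 = -10·4²/20 = -8 kN·m
Load 4 — point force P=-15 kN at a=4/3 m (b=L-a=8/3):
  R_A = Pb²(3a+b)/L³ = (-15)·(8/3)²·(3·(4/3)+(8/3))/4³ = -100/9 kN
  M_A = Pab²/L² = (-15)·(4/3)·(8/3)²/4² = -80/9 kN·m
  R_B = Pa²(a+3b)/L³ = (-15)·(4/3)²·((4/3)+3·(8/3))/4³ = -35/9 kN
  M_B = -Pa²b/L² = -(-15)·(4/3)²·(8/3)/4² = 40/9 kN·m
Superposition: R_A = -1667/1125 kN, M_A = 296/1125 kN·m, R_B = 19667/1125 kN, M_B = -10864/1125 kN·m

R_A = -1667/1125 kN, M_A = 296/1125 kN·m, R_B = 19667/1125 kN, M_B = -10864/1125 kN·m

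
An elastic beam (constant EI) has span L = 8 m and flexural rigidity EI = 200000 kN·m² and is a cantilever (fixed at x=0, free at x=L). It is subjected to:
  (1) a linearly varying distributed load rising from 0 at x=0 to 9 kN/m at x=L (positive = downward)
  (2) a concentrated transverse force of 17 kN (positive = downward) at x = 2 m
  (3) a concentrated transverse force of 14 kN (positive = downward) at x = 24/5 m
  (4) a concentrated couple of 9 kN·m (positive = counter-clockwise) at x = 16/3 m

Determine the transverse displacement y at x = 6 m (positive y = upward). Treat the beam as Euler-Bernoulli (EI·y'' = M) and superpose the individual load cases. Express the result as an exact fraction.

Load 1 — triangular load w₀=9 kN/m (0→w₀ over full span):
  y_1 = (w₀Lx³/12-w₀L²x²/6-w₀x⁵/(120L))/EI = (9·8·6³/12-9·8²·6²/6-9·6⁵/(120·8))/200000 = -22329/2000000 m
Load 2 — point force P=17 kN at a=2 m (b=L-a=6):
  y_2 = -Pa²(3x-a)/(6EI)  [x>a] = -17·2²·(3·6-2)/(6·200000) = -17/18750 m
Load 3 — point force P=14 kN at a=24/5 m (b=L-a=16/5):
  y_3 = -Pa²(3x-a)/(6EI)  [x>a] = -14·(24/5)²·(3·6-(24/5))/(6·200000) = -1386/390625 m
Load 4 — applied couple M₀=9 kN·m at a=16/3 m (b=L-a=8/3):
  y_4 = M₀a(2x-a)/(2EI)  [x>a] = 9·(16/3)·(2·6-(16/3))/(2·200000) = 1/1250 m
Superposition: y = Σ y_i = -2222899/150000000 m ≈ -0.014819 m

y(6) = -2222899/150000000 m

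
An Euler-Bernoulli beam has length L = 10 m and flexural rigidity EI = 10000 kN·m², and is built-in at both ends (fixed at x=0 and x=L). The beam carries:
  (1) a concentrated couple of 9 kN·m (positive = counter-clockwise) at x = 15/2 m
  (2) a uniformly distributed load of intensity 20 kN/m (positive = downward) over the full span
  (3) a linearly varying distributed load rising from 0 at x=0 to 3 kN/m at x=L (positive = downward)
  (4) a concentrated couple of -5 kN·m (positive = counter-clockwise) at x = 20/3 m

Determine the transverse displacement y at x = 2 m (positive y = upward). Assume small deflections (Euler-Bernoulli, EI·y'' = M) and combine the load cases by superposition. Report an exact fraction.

Load 1 — applied couple M₀=9 kN·m at a=15/2 m (b=L-a=5/2):
  y_1 = (R_Ax³/6 - M_Ax²/2)/EI  [x≤a] with R_A=81/80, M_A=45/16 = ((81/80)·2³/6 - (45/16)·2²/2)/10000 = -171/400000 m
Load 2 — uniform load w=20 kN/m over full span:
  y_2 = -wx²(L-x)²/(24EI) = -20·2²·(10-2)²/(24·10000) = -8/375 m
Load 3 — triangular load w₀=3 kN/m (0→w₀ over full span):
  y_3 = -w₀x²(L-x)²(x+2L)/(120LEI) = -3·2²·(10-2)²·(2+2·10)/(120·10·10000) = -22/15625 m
Load 4 — applied couple M₀=-5 kN·m at a=20/3 m (b=L-a=10/3):
  y_4 = (R_Ax³/6 - M_Ax²/2)/EI  [x≤a] with R_A=-2/3, M_A=-5/3 = ((-2/3)·2³/6 - (-5/3)·2²/2)/10000 = 11/45000 m
Superposition: y = Σ y_i = -412639/18000000 m ≈ -0.022924 m

y(2) = -412639/18000000 m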